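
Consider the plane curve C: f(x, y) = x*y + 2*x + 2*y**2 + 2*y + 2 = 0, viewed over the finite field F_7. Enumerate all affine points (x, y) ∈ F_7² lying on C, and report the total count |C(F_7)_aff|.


Affine F_7-points: {(0, 2), (0, 4), (5, 1), (5, 6), (6, 0), (6, 3)}; count = 6.

For each of the 49 pairs (x, y) ∈ F_7², evaluate f(x, y) mod 7. Record the zeros.
  x = 0: [0↦2, 1↦6, 2↦0, 3↦5, 4↦0, 5↦6, 6↦2]  zeros at y ∈ {2, 4}
  x = 1: [0↦4, 1↦2, 2↦4, 3↦3, 4↦6, 5↦6, 6↦3]  zeros at y ∈ ∅
  x = 2: [0↦6, 1↦5, 2↦1, 3↦1, 4↦5, 5↦6, 6↦4]  zeros at y ∈ ∅
  x = 3: [0↦1, 1↦1, 2↦5, 3↦6, 4↦4, 5↦6, 6↦5]  zeros at y ∈ ∅
  x = 4: [0↦3, 1↦4, 2↦2, 3↦4, 4↦3, 5↦6, 6↦6]  zeros at y ∈ ∅
  x = 5: [0↦5, 1↦0, 2↦6, 3↦2, 4↦2, 5↦6, 6↦0]  zeros at y ∈ {1, 6}
  x = 6: [0↦0, 1↦3, 2↦3, 3↦0, 4↦1, 5↦6, 6↦1]  zeros at y ∈ {0, 3}
Collecting zeros: affine points = {(0, 2), (0, 4), (5, 1), (5, 6), (6, 0), (6, 3)}.
Total count |C(F_7)_aff| = 6.


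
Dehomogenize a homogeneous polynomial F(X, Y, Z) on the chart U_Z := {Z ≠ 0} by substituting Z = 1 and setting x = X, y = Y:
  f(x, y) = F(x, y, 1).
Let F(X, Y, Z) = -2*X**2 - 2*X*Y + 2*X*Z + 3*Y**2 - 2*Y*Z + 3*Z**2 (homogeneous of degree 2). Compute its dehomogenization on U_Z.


f(x, y) = -2*x**2 - 2*x*y + 2*x + 3*y**2 - 2*y + 3

On U_Z we set Z = 1. Each monomial c·X^i·Y^j·Z^k in F becomes c·x^i·y^j·1^k = c·x^i·y^j.
Substituting Z = 1: F(X, Y, 1) = -2*x**2 - 2*x*y + 2*x + 3*y**2 - 2*y + 3.
Note: deg(f) ≤ deg(F) = 2; strict inequality happens when F is divisible by Z (lost terms).


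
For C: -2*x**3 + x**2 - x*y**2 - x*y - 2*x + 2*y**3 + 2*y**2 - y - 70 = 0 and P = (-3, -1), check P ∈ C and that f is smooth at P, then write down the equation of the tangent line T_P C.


Tangent line at P: -62*x - 2*y - 188 = 0.

Step 1: f(-3, -1) = 0, so P lies on C.
Step 2: partial derivatives
  f_x(x, y) = -6*x**2 + 2*x - y**2 - y - 2, f_y(x, y) = -2*x*y - x + 6*y**2 + 4*y - 1.
  f_x(P) = -62, f_y(P) = -2 (gradient nonzero, so P is smooth).
Step 3: tangent line at P: -62·(x − -3) + -2·(y − -1) = 0.
Expanding: -62*x - 2*y - 188 = 0.


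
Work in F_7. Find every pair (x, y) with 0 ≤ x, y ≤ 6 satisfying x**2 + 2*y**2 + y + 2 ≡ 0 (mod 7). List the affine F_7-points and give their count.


Affine F_7-points: {(2, 4), (2, 6), (3, 1), (3, 2), (4, 1), (4, 2), (5, 4), (5, 6)}; count = 8.

For each of the 49 pairs (x, y) ∈ F_7², evaluate f(x, y) mod 7. Record the zeros.
  x = 0: [0↦2, 1↦5, 2↦5, 3↦2, 4↦3, 5↦1, 6↦3]  zeros at y ∈ ∅
  x = 1: [0↦3, 1↦6, 2↦6, 3↦3, 4↦4, 5↦2, 6↦4]  zeros at y ∈ ∅
  x = 2: [0↦6, 1↦2, 2↦2, 3↦6, 4↦0, 5↦5, 6↦0]  zeros at y ∈ {4, 6}
  x = 3: [0↦4, 1↦0, 2↦0, 3↦4, 4↦5, 5↦3, 6↦5]  zeros at y ∈ {1, 2}
  x = 4: [0↦4, 1↦0, 2↦0, 3↦4, 4↦5, 5↦3, 6↦5]  zeros at y ∈ {1, 2}
  x = 5: [0↦6, 1↦2, 2↦2, 3↦6, 4↦0, 5↦5, 6↦0]  zeros at y ∈ {4, 6}
  x = 6: [0↦3, 1↦6, 2↦6, 3↦3, 4↦4, 5↦2, 6↦4]  zeros at y ∈ ∅
Collecting zeros: affine points = {(2, 4), (2, 6), (3, 1), (3, 2), (4, 1), (4, 2), (5, 4), (5, 6)}.
Total count |C(F_7)_aff| = 8.


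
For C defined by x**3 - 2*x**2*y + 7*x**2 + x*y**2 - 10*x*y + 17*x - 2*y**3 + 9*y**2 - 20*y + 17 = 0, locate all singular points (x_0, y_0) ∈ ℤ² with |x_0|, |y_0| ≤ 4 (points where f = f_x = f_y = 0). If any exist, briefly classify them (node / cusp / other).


Singular points: {(-2, 1)}; classification: node.

Compute partial derivatives:
  f_x = 3*x**2 - 4*x*y + 14*x + y**2 - 10*y + 17.
  f_y = -2*x**2 + 2*x*y - 10*x - 6*y**2 + 18*y - 20.
Scan x_0 ∈ {−4, ..., 4}. For each x_0, f_y(x_0, y) is a polynomial in y; find its integer roots y ∈ {−4, ..., 4}, then test f_x and f at those candidates.
  x = -4: f_y(-4, y) = -6*y**2 + 10*y - 12; no integer root y with |y| ≤ 4.
  x = -3: f_y(-3, y) = -6*y**2 + 12*y - 8; no integer root y with |y| ≤ 4.
  x = -2: f_y(-2, y) = -6*y**2 + 14*y - 8; vanishes at y ∈ {1}. (-2, 1): f_x = 0, f = 0 — SINGULAR.
  x = -1: f_y(-1, y) = -6*y**2 + 16*y - 12; no integer root y with |y| ≤ 4.
  x = 0: f_y(0, y) = -6*y**2 + 18*y - 20; no integer root y with |y| ≤ 4.
  x = 1: f_y(1, y) = -6*y**2 + 20*y - 32; no integer root y with |y| ≤ 4.
  x = 2: f_y(2, y) = -6*y**2 + 22*y - 48; no integer root y with |y| ≤ 4.
  x = 3: f_y(3, y) = -6*y**2 + 24*y - 68; no integer root y with |y| ≤ 4.
  x = 4: f_y(4, y) = -6*y**2 + 26*y - 92; no integer root y with |y| ≤ 4.
Only singular point on the grid: (-2, 1).
Classify: substitute x = -2 + u, y = 1 + v and expand: f = u**3 - 2*u**2*v - u**2 + u*v**2 - 2*v**3 + v**2.
No constant or linear terms (consistent with a singular point). Quadratic part: -u**2 + v**2. Cubic part: u**3 - 2*u**2*v + u*v**2 - 2*v**3.
The quadratic part v**2 - u**2 = (v − u)(v + u) splits into two distinct linear factors, so there are two distinct tangent lines y − 1 = ±(x − -2) — this is a node (ordinary double point).
Classification: node.


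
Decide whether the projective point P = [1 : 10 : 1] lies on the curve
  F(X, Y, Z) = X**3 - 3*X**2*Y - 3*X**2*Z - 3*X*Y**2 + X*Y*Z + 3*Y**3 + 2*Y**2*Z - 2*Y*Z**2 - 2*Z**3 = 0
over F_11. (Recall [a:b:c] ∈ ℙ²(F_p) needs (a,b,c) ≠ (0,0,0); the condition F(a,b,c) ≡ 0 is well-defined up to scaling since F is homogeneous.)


F(1,10,1) ≡ 7 (mod 11); P is NOT on the curve.

Evaluate F(1, 10, 1) term-by-term (mod 11).
  X**3 ↦ 1·1·1·1 = 1
  -3*X**2*Y ↦ -3·1·10·1 = -30
  -3*X**2*Z ↦ -3·1·1·1 = -3
  -3*X*Y**2 ↦ -3·1·100·1 = -300
  X*Y*Z ↦ 1·1·10·1 = 10
  3*Y**3 ↦ 3·1·1000·1 = 3000
  2*Y**2*Z ↦ 2·1·100·1 = 200
  -2*Y*Z**2 ↦ -2·1·10·1 = -20
  -2*Z**3 ↦ -2·1·1·1 = -2
Sum: F(1, 10, 1) = (1) + (-30) + (-3) + (-300) + (10) + (3000) + (200) + (-20) + (-2) = 2856.
Reducing mod 11: 2856 ≡ 7 (mod 11).
Since F(a, b, c) ≡ 7 ≠ 0 (mod 11), P does NOT lie on the curve.


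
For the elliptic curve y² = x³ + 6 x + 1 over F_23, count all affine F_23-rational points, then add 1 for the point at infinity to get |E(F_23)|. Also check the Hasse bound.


Affine points = {(0, 1), (0, 22), (1, 10), (1, 13), (3, 0), (5, 8), (5, 15), (6, 0), (7, 8), (7, 15), (8, 3), (8, 20), (9, 5), (9, 18), (10, 7), (10, 16), (11, 8), (11, 15), (14, 0), (15, 4), (15, 19), (17, 5), (17, 18), (20, 5), (20, 18), (21, 2), (21, 21)}; affine count = 27; |E(F_23)| = 28.

Discriminant check: Δ ∝ 4a³ + 27b² = 4·6³ + 27·1² = 4·216 + 27·1 ≡ 17 (mod 23). Nonzero ⇒ E is nonsingular.
For each x ∈ F_23, compute rhs = x³ + 6·x + 1 mod 23, then count y ∈ F_23 with y² ≡ rhs.
  x = 0: rhs = 1, matching y values: 1, 22 (2 points).
  x = 1: rhs = 8, matching y values: 10, 13 (2 points).
  x = 2: rhs = 21, matching y values: none (0 points).
  x = 3: rhs = 0, matching y values: 0 (1 points).
  x = 4: rhs = 20, matching y values: none (0 points).
  x = 5: rhs = 18, matching y values: 8, 15 (2 points).
  x = 6: rhs = 0, matching y values: 0 (1 points).
  x = 7: rhs = 18, matching y values: 8, 15 (2 points).
  x = 8: rhs = 9, matching y values: 3, 20 (2 points).
  x = 9: rhs = 2, matching y values: 5, 18 (2 points).
  x = 10: rhs = 3, matching y values: 7, 16 (2 points).
  x = 11: rhs = 18, matching y values: 8, 15 (2 points).
  x = 12: rhs = 7, matching y values: none (0 points).
  x = 13: rhs = 22, matching y values: none (0 points).
  x = 14: rhs = 0, matching y values: 0 (1 points).
  x = 15: rhs = 16, matching y values: 4, 19 (2 points).
  x = 16: rhs = 7, matching y values: none (0 points).
  x = 17: rhs = 2, matching y values: 5, 18 (2 points).
  x = 18: rhs = 7, matching y values: none (0 points).
  x = 19: rhs = 5, matching y values: none (0 points).
  x = 20: rhs = 2, matching y values: 5, 18 (2 points).
  x = 21: rhs = 4, matching y values: 2, 21 (2 points).
  x = 22: rhs = 17, matching y values: none (0 points).
Total affine count: 27.
Full point count |E(F_23)| = 27 + 1 = 28.
Hasse bound: |28 − (23+1)| = |4| = 4 ≤ 2√23 ≈ 9.5917 ✓.


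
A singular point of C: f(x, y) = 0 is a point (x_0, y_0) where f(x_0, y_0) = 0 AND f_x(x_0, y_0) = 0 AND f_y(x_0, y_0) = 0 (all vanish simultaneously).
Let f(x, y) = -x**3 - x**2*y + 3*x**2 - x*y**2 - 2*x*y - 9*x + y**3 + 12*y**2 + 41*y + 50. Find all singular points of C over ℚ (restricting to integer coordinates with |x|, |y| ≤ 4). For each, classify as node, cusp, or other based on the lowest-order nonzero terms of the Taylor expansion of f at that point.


Singular points: {(2, -3)}; classification: cusp.

Compute partial derivatives:
  f_x = -3*x**2 - 2*x*y + 6*x - y**2 - 2*y - 9.
  f_y = -x**2 - 2*x*y - 2*x + 3*y**2 + 24*y + 41.
Scan x_0 ∈ {−4, ..., 4}. For each x_0, f_y(x_0, y) is a polynomial in y; find its integer roots y ∈ {−4, ..., 4}, then test f_x and f at those candidates.
  x = -4: f_y(-4, y) = 3*y**2 + 32*y + 33; no integer root y with |y| ≤ 4.
  x = -3: f_y(-3, y) = 3*y**2 + 30*y + 38; no integer root y with |y| ≤ 4.
  x = -2: f_y(-2, y) = 3*y**2 + 28*y + 41; no integer root y with |y| ≤ 4.
  x = -1: f_y(-1, y) = 3*y**2 + 26*y + 42; no integer root y with |y| ≤ 4.
  x = 0: f_y(0, y) = 3*y**2 + 24*y + 41; no integer root y with |y| ≤ 4.
  x = 1: f_y(1, y) = 3*y**2 + 22*y + 38; no integer root y with |y| ≤ 4.
  x = 2: f_y(2, y) = 3*y**2 + 20*y + 33; vanishes at y ∈ {-3}. (2, -3): f_x = 0, f = 0 — SINGULAR.
  x = 3: f_y(3, y) = 3*y**2 + 18*y + 26; no integer root y with |y| ≤ 4.
  x = 4: f_y(4, y) = 3*y**2 + 16*y + 17; no integer root y with |y| ≤ 4.
Only singular point on the grid: (2, -3).
Classify: substitute x = 2 + u, y = -3 + v and expand: f = -u**3 - u**2*v - u*v**2 + v**3 + v**2.
No constant or linear terms (consistent with a singular point). Quadratic part: v**2. Cubic part: -u**3 - u**2*v - u*v**2 + v**3.
The quadratic part v**2 is a perfect square, so there is a single (double) tangent line v = 0, i.e. y = -3. Restricting the cubic part to that line (v = 0) leaves -u**3 ≠ 0, so f is not divisible by v and the branch is v² ≈ u**3 to lowest order — this is a cusp.
Classification: cusp.


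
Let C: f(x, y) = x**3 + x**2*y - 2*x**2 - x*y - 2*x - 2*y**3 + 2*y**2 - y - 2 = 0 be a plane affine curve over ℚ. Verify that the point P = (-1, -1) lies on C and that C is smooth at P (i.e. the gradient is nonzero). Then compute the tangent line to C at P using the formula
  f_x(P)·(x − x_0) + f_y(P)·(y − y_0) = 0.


Tangent line at P: 8*x - 9*y - 1 = 0.

Step 1: f(-1, -1) = 0, so P lies on C.
Step 2: partial derivatives
  f_x(x, y) = 3*x**2 + 2*x*y - 4*x - y - 2, f_y(x, y) = x**2 - x - 6*y**2 + 4*y - 1.
  f_x(P) = 8, f_y(P) = -9 (gradient nonzero, so P is smooth).
Step 3: tangent line at P: 8·(x − -1) + -9·(y − -1) = 0.
Expanding: 8*x - 9*y - 1 = 0.


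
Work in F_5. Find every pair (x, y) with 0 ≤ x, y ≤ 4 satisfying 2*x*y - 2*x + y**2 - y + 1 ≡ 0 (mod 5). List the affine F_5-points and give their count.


Affine F_5-points: {(1, 2), (2, 3), (2, 4), (3, 0)}; count = 4.

For each of the 25 pairs (x, y) ∈ F_5², evaluate f(x, y) mod 5. Record the zeros.
  x = 0: [0↦1, 1↦1, 2↦3, 3↦2, 4↦3]  zeros at y ∈ ∅
  x = 1: [0↦4, 1↦1, 2↦0, 3↦1, 4↦4]  zeros at y ∈ {2}
  x = 2: [0↦2, 1↦1, 2↦2, 3↦0, 4↦0]  zeros at y ∈ {3, 4}
  x = 3: [0↦0, 1↦1, 2↦4, 3↦4, 4↦1]  zeros at y ∈ {0}
  x = 4: [0↦3, 1↦1, 2↦1, 3↦3, 4↦2]  zeros at y ∈ ∅
Collecting zeros: affine points = {(1, 2), (2, 3), (2, 4), (3, 0)}.
Total count |C(F_5)_aff| = 4.


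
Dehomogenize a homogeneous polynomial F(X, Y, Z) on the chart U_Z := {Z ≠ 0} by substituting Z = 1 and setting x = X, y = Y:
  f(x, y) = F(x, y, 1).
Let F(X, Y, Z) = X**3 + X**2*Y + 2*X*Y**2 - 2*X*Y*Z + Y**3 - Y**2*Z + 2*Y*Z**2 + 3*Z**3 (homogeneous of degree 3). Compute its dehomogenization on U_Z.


f(x, y) = x**3 + x**2*y + 2*x*y**2 - 2*x*y + y**3 - y**2 + 2*y + 3

On U_Z we set Z = 1. Each monomial c·X^i·Y^j·Z^k in F becomes c·x^i·y^j·1^k = c·x^i·y^j.
Substituting Z = 1: F(X, Y, 1) = x**3 + x**2*y + 2*x*y**2 - 2*x*y + y**3 - y**2 + 2*y + 3.
Note: deg(f) ≤ deg(F) = 3; strict inequality happens when F is divisible by Z (lost terms).


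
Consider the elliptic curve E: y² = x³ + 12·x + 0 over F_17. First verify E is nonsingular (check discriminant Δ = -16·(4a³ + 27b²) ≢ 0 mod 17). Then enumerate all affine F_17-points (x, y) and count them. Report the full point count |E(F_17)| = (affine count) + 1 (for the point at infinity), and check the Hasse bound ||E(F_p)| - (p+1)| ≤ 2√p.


Affine points = {(0, 0), (1, 8), (1, 9), (2, 7), (2, 10), (5, 7), (5, 10), (6, 4), (6, 13), (7, 6), (7, 11), (8, 8), (8, 9), (9, 2), (9, 15), (10, 7), (10, 10), (11, 1), (11, 16), (12, 6), (12, 11), (15, 6), (15, 11), (16, 2), (16, 15)}; affine count = 25; |E(F_17)| = 26.

Discriminant check: Δ ∝ 4a³ + 27b² = 4·12³ + 27·0² = 4·1728 + 27·0 ≡ 10 (mod 17). Nonzero ⇒ E is nonsingular.
For each x ∈ F_17, compute rhs = x³ + 12·x + 0 mod 17, then count y ∈ F_17 with y² ≡ rhs.
  x = 0: rhs = 0, matching y values: 0 (1 points).
  x = 1: rhs = 13, matching y values: 8, 9 (2 points).
  x = 2: rhs = 15, matching y values: 7, 10 (2 points).
  x = 3: rhs = 12, matching y values: none (0 points).
  x = 4: rhs = 10, matching y values: none (0 points).
  x = 5: rhs = 15, matching y values: 7, 10 (2 points).
  x = 6: rhs = 16, matching y values: 4, 13 (2 points).
  x = 7: rhs = 2, matching y values: 6, 11 (2 points).
  x = 8: rhs = 13, matching y values: 8, 9 (2 points).
  x = 9: rhs = 4, matching y values: 2, 15 (2 points).
  x = 10: rhs = 15, matching y values: 7, 10 (2 points).
  x = 11: rhs = 1, matching y values: 1, 16 (2 points).
  x = 12: rhs = 2, matching y values: 6, 11 (2 points).
  x = 13: rhs = 7, matching y values: none (0 points).
  x = 14: rhs = 5, matching y values: none (0 points).
  x = 15: rhs = 2, matching y values: 6, 11 (2 points).
  x = 16: rhs = 4, matching y values: 2, 15 (2 points).
Total affine count: 25.
Full point count |E(F_17)| = 25 + 1 = 26.
Hasse bound: |26 − (17+1)| = |8| = 8 ≤ 2√17 ≈ 8.2462 ✓.


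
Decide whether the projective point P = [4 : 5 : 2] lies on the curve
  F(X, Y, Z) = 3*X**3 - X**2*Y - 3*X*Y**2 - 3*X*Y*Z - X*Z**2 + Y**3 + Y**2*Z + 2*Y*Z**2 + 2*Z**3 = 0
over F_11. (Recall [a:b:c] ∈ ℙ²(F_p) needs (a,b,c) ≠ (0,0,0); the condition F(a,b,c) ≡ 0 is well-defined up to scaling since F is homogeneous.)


F(4,5,2) ≡ 6 (mod 11); P is NOT on the curve.

Evaluate F(4, 5, 2) term-by-term (mod 11).
  3*X**3 ↦ 3·64·1·1 = 192
  -X**2*Y ↦ -1·16·5·1 = -80
  -3*X*Y**2 ↦ -3·4·25·1 = -300
  -3*X*Y*Z ↦ -3·4·5·2 = -120
  -X*Z**2 ↦ -1·4·1·4 = -16
  Y**3 ↦ 1·1·125·1 = 125
  Y**2*Z ↦ 1·1·25·2 = 50
  2*Y*Z**2 ↦ 2·1·5·4 = 40
  2*Z**3 ↦ 2·1·1·8 = 16
Sum: F(4, 5, 2) = (192) + (-80) + (-300) + (-120) + (-16) + (125) + (50) + (40) + (16) = -93.
Reducing mod 11: -93 ≡ 6 (mod 11).
Since F(a, b, c) ≡ 6 ≠ 0 (mod 11), P does NOT lie on the curve.


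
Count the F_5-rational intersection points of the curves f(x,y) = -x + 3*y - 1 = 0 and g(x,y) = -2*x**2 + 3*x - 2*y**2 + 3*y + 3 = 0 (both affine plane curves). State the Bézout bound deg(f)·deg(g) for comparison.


Common zeros: {(3, 3)}; count = 1; Bézout bound = 2.

deg(f) = 1, deg(g) = 2, so Bézout bound = 2.
Scan x ∈ F_5. For each x, list the y ∈ F_5 with f(x, y) ≡ 0 and those with g(x, y) ≡ 0 (mod 5); the common zeros in that column are the intersection.
  x = 0: f ≡ 0 at y ∈ {2}; g ≡ 0 at y ∈ ∅; common: ∅.
  x = 1: f ≡ 0 at y ∈ {4}; g ≡ 0 at y ∈ {1, 3}; common: ∅.
  x = 2: f ≡ 0 at y ∈ {1}; g ≡ 0 at y ∈ ∅; common: ∅.
  x = 3: f ≡ 0 at y ∈ {3}; g ≡ 0 at y ∈ {1, 3}; common: {3}.
  x = 4: f ≡ 0 at y ∈ {0}; g ≡ 0 at y ∈ ∅; common: ∅.
Collecting: common zeros = {(3, 3)}, so the count is 1.
Comparison with the Bézout bound: 1 ≤ 2 = deg(f)·deg(g), as expected for curves with no common component (the affine F_5-count falls short of the bound because intersections may lie at infinity, over extension fields, or carry multiplicity).


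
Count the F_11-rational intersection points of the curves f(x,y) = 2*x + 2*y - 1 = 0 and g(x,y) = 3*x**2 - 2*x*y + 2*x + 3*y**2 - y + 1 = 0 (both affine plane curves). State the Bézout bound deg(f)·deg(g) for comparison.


Common zeros: {(1, 5), (6, 0)}; count = 2; Bézout bound = 2.

deg(f) = 1, deg(g) = 2, so Bézout bound = 2.
Scan x ∈ F_11. For each x, list the y ∈ F_11 with f(x, y) ≡ 0 and those with g(x, y) ≡ 0 (mod 11); the common zeros in that column are the intersection.
  x = 0: f ≡ 0 at y ∈ {6}; g ≡ 0 at y ∈ {2}; common: ∅.
  x = 1: f ≡ 0 at y ∈ {5}; g ≡ 0 at y ∈ {5, 7}; common: {5}.
  x = 2: f ≡ 0 at y ∈ {4}; g ≡ 0 at y ∈ ∅; common: ∅.
  x = 3: f ≡ 0 at y ∈ {3}; g ≡ 0 at y ∈ {7, 10}; common: ∅.
  x = 4: f ≡ 0 at y ∈ {2}; g ≡ 0 at y ∈ ∅; common: ∅.
  x = 5: f ≡ 0 at y ∈ {1}; g ≡ 0 at y ∈ ∅; common: ∅.
  x = 6: f ≡ 0 at y ∈ {0}; g ≡ 0 at y ∈ {0, 8}; common: {0}.
  x = 7: f ≡ 0 at y ∈ {10}; g ≡ 0 at y ∈ ∅; common: ∅.
  x = 8: f ≡ 0 at y ∈ {9}; g ≡ 0 at y ∈ {0, 2}; common: ∅.
  x = 9: f ≡ 0 at y ∈ {8}; g ≡ 0 at y ∈ {5}; common: ∅.
  x = 10: f ≡ 0 at y ∈ {7}; g ≡ 0 at y ∈ ∅; common: ∅.
Collecting: common zeros = {(1, 5), (6, 0)}, so the count is 2.
Comparison with the Bézout bound: 2 ≤ 2 = deg(f)·deg(g), as expected for curves with no common component (the bound is attained).


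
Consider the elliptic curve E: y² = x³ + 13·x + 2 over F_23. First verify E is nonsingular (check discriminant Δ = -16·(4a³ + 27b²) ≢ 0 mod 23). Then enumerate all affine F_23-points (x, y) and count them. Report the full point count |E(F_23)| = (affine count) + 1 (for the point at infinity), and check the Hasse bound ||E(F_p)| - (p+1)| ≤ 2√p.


Affine points = {(0, 5), (0, 18), (1, 4), (1, 19), (2, 6), (2, 17), (4, 7), (4, 16), (5, 10), (5, 13), (11, 2), (11, 21), (12, 0), (19, 1), (19, 22)}; affine count = 15; |E(F_23)| = 16.

Discriminant check: Δ ∝ 4a³ + 27b² = 4·13³ + 27·2² = 4·2197 + 27·4 ≡ 18 (mod 23). Nonzero ⇒ E is nonsingular.
For each x ∈ F_23, compute rhs = x³ + 13·x + 2 mod 23, then count y ∈ F_23 with y² ≡ rhs.
  x = 0: rhs = 2, matching y values: 5, 18 (2 points).
  x = 1: rhs = 16, matching y values: 4, 19 (2 points).
  x = 2: rhs = 13, matching y values: 6, 17 (2 points).
  x = 3: rhs = 22, matching y values: none (0 points).
  x = 4: rhs = 3, matching y values: 7, 16 (2 points).
  x = 5: rhs = 8, matching y values: 10, 13 (2 points).
  x = 6: rhs = 20, matching y values: none (0 points).
  x = 7: rhs = 22, matching y values: none (0 points).
  x = 8: rhs = 20, matching y values: none (0 points).
  x = 9: rhs = 20, matching y values: none (0 points).
  x = 10: rhs = 5, matching y values: none (0 points).
  x = 11: rhs = 4, matching y values: 2, 21 (2 points).
  x = 12: rhs = 0, matching y values: 0 (1 points).
  x = 13: rhs = 22, matching y values: none (0 points).
  x = 14: rhs = 7, matching y values: none (0 points).
  x = 15: rhs = 7, matching y values: none (0 points).
  x = 16: rhs = 5, matching y values: none (0 points).
  x = 17: rhs = 7, matching y values: none (0 points).
  x = 18: rhs = 19, matching y values: none (0 points).
  x = 19: rhs = 1, matching y values: 1, 22 (2 points).
  x = 20: rhs = 5, matching y values: none (0 points).
  x = 21: rhs = 14, matching y values: none (0 points).
  x = 22: rhs = 11, matching y values: none (0 points).
Total affine count: 15.
Full point count |E(F_23)| = 15 + 1 = 16.
Hasse bound: |16 − (23+1)| = |-8| = 8 ≤ 2√23 ≈ 9.5917 ✓.


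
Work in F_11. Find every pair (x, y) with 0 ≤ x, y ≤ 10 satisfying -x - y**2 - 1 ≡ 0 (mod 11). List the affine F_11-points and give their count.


Affine F_11-points: {(1, 3), (1, 8), (5, 4), (5, 7), (6, 2), (6, 9), (7, 5), (7, 6), (9, 1), (9, 10), (10, 0)}; count = 11.

For each of the 121 pairs (x, y) ∈ F_11², evaluate f(x, y) mod 11. Record the zeros.
  x = 0: [0↦10, 1↦9, 2↦6, 3↦1, 4↦5, 5↦7, 6↦7, 7↦5, 8↦1, 9↦6, 10↦9]  zeros at y ∈ ∅
  x = 1: [0↦9, 1↦8, 2↦5, 3↦0, 4↦4, 5↦6, 6↦6, 7↦4, 8↦0, 9↦5, 10↦8]  zeros at y ∈ {3, 8}
  x = 2: [0↦8, 1↦7, 2↦4, 3↦10, 4↦3, 5↦5, 6↦5, 7↦3, 8↦10, 9↦4, 10↦7]  zeros at y ∈ ∅
  x = 3: [0↦7, 1↦6, 2↦3, 3↦9, 4↦2, 5↦4, 6↦4, 7↦2, 8↦9, 9↦3, 10↦6]  zeros at y ∈ ∅
  x = 4: [0↦6, 1↦5, 2↦2, 3↦8, 4↦1, 5↦3, 6↦3, 7↦1, 8↦8, 9↦2, 10↦5]  zeros at y ∈ ∅
  x = 5: [0↦5, 1↦4, 2↦1, 3↦7, 4↦0, 5↦2, 6↦2, 7↦0, 8↦7, 9↦1, 10↦4]  zeros at y ∈ {4, 7}
  x = 6: [0↦4, 1↦3, 2↦0, 3↦6, 4↦10, 5↦1, 6↦1, 7↦10, 8↦6, 9↦0, 10↦3]  zeros at y ∈ {2, 9}
  x = 7: [0↦3, 1↦2, 2↦10, 3↦5, 4↦9, 5↦0, 6↦0, 7↦9, 8↦5, 9↦10, 10↦2]  zeros at y ∈ {5, 6}
  x = 8: [0↦2, 1↦1, 2↦9, 3↦4, 4↦8, 5↦10, 6↦10, 7↦8, 8↦4, 9↦9, 10↦1]  zeros at y ∈ ∅
  x = 9: [0↦1, 1↦0, 2↦8, 3↦3, 4↦7, 5↦9, 6↦9, 7↦7, 8↦3, 9↦8, 10↦0]  zeros at y ∈ {1, 10}
  x = 10: [0↦0, 1↦10, 2↦7, 3↦2, 4↦6, 5↦8, 6↦8, 7↦6, 8↦2, 9↦7, 10↦10]  zeros at y ∈ {0}
Collecting zeros: affine points = {(1, 3), (1, 8), (5, 4), (5, 7), (6, 2), (6, 9), (7, 5), (7, 6), (9, 1), (9, 10), (10, 0)}.
Total count |C(F_11)_aff| = 11.


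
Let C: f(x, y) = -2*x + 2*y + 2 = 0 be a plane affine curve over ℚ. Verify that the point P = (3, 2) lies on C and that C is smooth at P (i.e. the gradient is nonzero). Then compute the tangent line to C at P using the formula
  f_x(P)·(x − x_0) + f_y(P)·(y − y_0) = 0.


Tangent line at P: -2*x + 2*y + 2 = 0.

Step 1: f(3, 2) = 0, so P lies on C.
Step 2: partial derivatives
  f_x(x, y) = -2, f_y(x, y) = 2.
  f_x(P) = -2, f_y(P) = 2 (gradient nonzero, so P is smooth).
Step 3: tangent line at P: -2·(x − 3) + 2·(y − 2) = 0.
Expanding: -2*x + 2*y + 2 = 0.


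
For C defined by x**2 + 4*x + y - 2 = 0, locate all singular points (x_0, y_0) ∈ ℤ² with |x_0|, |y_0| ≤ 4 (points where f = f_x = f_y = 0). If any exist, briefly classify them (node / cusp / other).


No singular points in the scanned grid; C is smooth there.

Compute partial derivatives:
  f_x = 2*x + 4.
  f_y = 1.
f_y = 1 is a nonzero constant, so f_y never vanishes: no point (x, y) can satisfy f = f_x = f_y = 0. In particular no (x, y) ∈ {−4, ..., 4}² is singular; the curve is smooth.


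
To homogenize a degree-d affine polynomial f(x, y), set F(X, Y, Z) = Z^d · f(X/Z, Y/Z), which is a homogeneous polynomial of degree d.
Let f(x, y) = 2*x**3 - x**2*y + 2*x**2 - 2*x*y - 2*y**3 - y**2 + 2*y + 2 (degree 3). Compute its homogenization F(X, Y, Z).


F(X, Y, Z) = 2*X**3 - X**2*Y + 2*X**2*Z - 2*X*Y*Z - 2*Y**3 - Y**2*Z + 2*Y*Z**2 + 2*Z**3

deg(f) = 3.
Substitute x = X/Z, y = Y/Z into f, then multiply by Z^3.
  monomial 2·x^3·y^0 ↦ 2·X^3·Y^0·Z^0.
  monomial -1·x^2·y^1 ↦ -1·X^2·Y^1·Z^0.
  monomial 2·x^2·y^0 ↦ 2·X^2·Y^0·Z^1.
  monomial -2·x^1·y^1 ↦ -2·X^1·Y^1·Z^1.
  monomial -2·x^0·y^3 ↦ -2·X^0·Y^3·Z^0.
  monomial -1·x^0·y^2 ↦ -1·X^0·Y^2·Z^1.
  monomial 2·x^0·y^1 ↦ 2·X^0·Y^1·Z^2.
  monomial 2·x^0·y^0 ↦ 2·X^0·Y^0·Z^3.
Collecting: F(X, Y, Z) = 2*X**3 - X**2*Y + 2*X**2*Z - 2*X*Y*Z - 2*Y**3 - Y**2*Z + 2*Y*Z**2 + 2*Z**3.


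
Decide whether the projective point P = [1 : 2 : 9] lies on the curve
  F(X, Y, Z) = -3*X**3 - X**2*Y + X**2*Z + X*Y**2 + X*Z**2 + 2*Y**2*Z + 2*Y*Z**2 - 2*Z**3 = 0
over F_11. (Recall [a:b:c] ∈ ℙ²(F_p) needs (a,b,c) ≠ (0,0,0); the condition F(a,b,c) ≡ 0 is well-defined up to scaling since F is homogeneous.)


F(1,2,9) ≡ 6 (mod 11); P is NOT on the curve.

Evaluate F(1, 2, 9) term-by-term (mod 11).
  -3*X**3 ↦ -3·1·1·1 = -3
  -X**2*Y ↦ -1·1·2·1 = -2
  X**2*Z ↦ 1·1·1·9 = 9
  X*Y**2 ↦ 1·1·4·1 = 4
  X*Z**2 ↦ 1·1·1·81 = 81
  2*Y**2*Z ↦ 2·1·4·9 = 72
  2*Y*Z**2 ↦ 2·1·2·81 = 324
  -2*Z**3 ↦ -2·1·1·729 = -1458
Sum: F(1, 2, 9) = (-3) + (-2) + (9) + (4) + (81) + (72) + (324) + (-1458) = -973.
Reducing mod 11: -973 ≡ 6 (mod 11).
Since F(a, b, c) ≡ 6 ≠ 0 (mod 11), P does NOT lie on the curve.


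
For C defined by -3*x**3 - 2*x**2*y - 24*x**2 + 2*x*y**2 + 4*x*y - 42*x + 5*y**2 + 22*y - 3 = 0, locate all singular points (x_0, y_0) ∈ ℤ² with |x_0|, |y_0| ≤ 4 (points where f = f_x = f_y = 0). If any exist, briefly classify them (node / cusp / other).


Singular points: {(-2, -3)}; classification: cusp.

Compute partial derivatives:
  f_x = -9*x**2 - 4*x*y - 48*x + 2*y**2 + 4*y - 42.
  f_y = -2*x**2 + 4*x*y + 4*x + 10*y + 22.
Scan x_0 ∈ {−4, ..., 4}. For each x_0, f_y(x_0, y) is a polynomial in y; find its integer roots y ∈ {−4, ..., 4}, then test f_x and f at those candidates.
  x = -4: f_y(-4, y) = -6*y - 26; no integer root y with |y| ≤ 4.
  x = -3: f_y(-3, y) = -2*y - 8; vanishes at y ∈ {-4}. (-3, -4): f_x = -11 ≠ 0.
  x = -2: f_y(-2, y) = 2*y + 6; vanishes at y ∈ {-3}. (-2, -3): f_x = 0, f = 0 — SINGULAR.
  x = -1: f_y(-1, y) = 6*y + 16; no integer root y with |y| ≤ 4.
  x = 0: f_y(0, y) = 10*y + 22; no integer root y with |y| ≤ 4.
  x = 1: f_y(1, y) = 14*y + 24; no integer root y with |y| ≤ 4.
  x = 2: f_y(2, y) = 18*y + 22; no integer root y with |y| ≤ 4.
  x = 3: f_y(3, y) = 22*y + 16; no integer root y with |y| ≤ 4.
  x = 4: f_y(4, y) = 26*y + 6; no integer root y with |y| ≤ 4.
Only singular point on the grid: (-2, -3).
Classify: substitute x = -2 + u, y = -3 + v and expand: f = -3*u**3 - 2*u**2*v + 2*u*v**2 + v**2.
No constant or linear terms (consistent with a singular point). Quadratic part: v**2. Cubic part: -3*u**3 - 2*u**2*v + 2*u*v**2.
The quadratic part v**2 is a perfect square, so there is a single (double) tangent line v = 0, i.e. y = -3. Restricting the cubic part to that line (v = 0) leaves -3*u**3 ≠ 0, so f is not divisible by v and the branch is v² ≈ 3*u**3 to lowest order — this is a cusp.
Classification: cusp.


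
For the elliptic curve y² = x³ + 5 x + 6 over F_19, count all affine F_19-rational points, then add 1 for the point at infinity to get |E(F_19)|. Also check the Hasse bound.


Affine points = {(0, 5), (0, 14), (2, 9), (2, 10), (5, 2), (5, 17), (6, 9), (6, 10), (7, 2), (7, 17), (8, 8), (8, 11), (9, 1), (9, 18), (10, 7), (10, 12), (11, 9), (11, 10), (13, 8), (13, 11), (15, 6), (15, 13), (17, 8), (17, 11), (18, 0)}; affine count = 25; |E(F_19)| = 26.

Discriminant check: Δ ∝ 4a³ + 27b² = 4·5³ + 27·6² = 4·125 + 27·36 ≡ 9 (mod 19). Nonzero ⇒ E is nonsingular.
For each x ∈ F_19, compute rhs = x³ + 5·x + 6 mod 19, then count y ∈ F_19 with y² ≡ rhs.
  x = 0: rhs = 6, matching y values: 5, 14 (2 points).
  x = 1: rhs = 12, matching y values: none (0 points).
  x = 2: rhs = 5, matching y values: 9, 10 (2 points).
  x = 3: rhs = 10, matching y values: none (0 points).
  x = 4: rhs = 14, matching y values: none (0 points).
  x = 5: rhs = 4, matching y values: 2, 17 (2 points).
  x = 6: rhs = 5, matching y values: 9, 10 (2 points).
  x = 7: rhs = 4, matching y values: 2, 17 (2 points).
  x = 8: rhs = 7, matching y values: 8, 11 (2 points).
  x = 9: rhs = 1, matching y values: 1, 18 (2 points).
  x = 10: rhs = 11, matching y values: 7, 12 (2 points).
  x = 11: rhs = 5, matching y values: 9, 10 (2 points).
  x = 12: rhs = 8, matching y values: none (0 points).
  x = 13: rhs = 7, matching y values: 8, 11 (2 points).
  x = 14: rhs = 8, matching y values: none (0 points).
  x = 15: rhs = 17, matching y values: 6, 13 (2 points).
  x = 16: rhs = 2, matching y values: none (0 points).
  x = 17: rhs = 7, matching y values: 8, 11 (2 points).
  x = 18: rhs = 0, matching y values: 0 (1 points).
Total affine count: 25.
Full point count |E(F_19)| = 25 + 1 = 26.
Hasse bound: |26 − (19+1)| = |6| = 6 ≤ 2√19 ≈ 8.7178 ✓.


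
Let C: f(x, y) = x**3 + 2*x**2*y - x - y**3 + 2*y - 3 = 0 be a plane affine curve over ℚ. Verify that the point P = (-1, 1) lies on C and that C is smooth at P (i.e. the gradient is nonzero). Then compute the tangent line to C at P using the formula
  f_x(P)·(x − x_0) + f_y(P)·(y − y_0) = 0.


Tangent line at P: -2*x + y - 3 = 0.

Step 1: f(-1, 1) = 0, so P lies on C.
Step 2: partial derivatives
  f_x(x, y) = 3*x**2 + 4*x*y - 1, f_y(x, y) = 2*x**2 - 3*y**2 + 2.
  f_x(P) = -2, f_y(P) = 1 (gradient nonzero, so P is smooth).
Step 3: tangent line at P: -2·(x − -1) + 1·(y − 1) = 0.
Expanding: -2*x + y - 3 = 0.


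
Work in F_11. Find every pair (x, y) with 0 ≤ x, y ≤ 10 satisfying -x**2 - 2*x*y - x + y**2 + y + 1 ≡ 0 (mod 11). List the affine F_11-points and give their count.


Affine F_11-points: {(1, 4), (1, 8), (3, 0), (3, 5), (4, 8), (4, 10), (7, 0), (7, 2), (8, 5), (8, 10), (10, 2), (10, 6)}; count = 12.

For each of the 121 pairs (x, y) ∈ F_11², evaluate f(x, y) mod 11. Record the zeros.
  x = 0: [0↦1, 1↦3, 2↦7, 3↦2, 4↦10, 5↦9, 6↦10, 7↦2, 8↦7, 9↦3, 10↦1]  zeros at y ∈ ∅
  x = 1: [0↦10, 1↦10, 2↦1, 3↦5, 4↦0, 5↦8, 6↦7, 7↦8, 8↦0, 9↦5, 10↦1]  zeros at y ∈ {4, 8}
  x = 2: [0↦6, 1↦4, 2↦4, 3↦6, 4↦10, 5↦5, 6↦2, 7↦1, 8↦2, 9↦5, 10↦10]  zeros at y ∈ ∅
  x = 3: [0↦0, 1↦7, 2↦5, 3↦5, 4↦7, 5↦0, 6↦6, 7↦3, 8↦2, 9↦3, 10↦6]  zeros at y ∈ {0, 5}
  x = 4: [0↦3, 1↦8, 2↦4, 3↦2, 4↦2, 5↦4, 6↦8, 7↦3, 8↦0, 9↦10, 10↦0]  zeros at y ∈ {8, 10}
  x = 5: [0↦4, 1↦7, 2↦1, 3↦8, 4↦6, 5↦6, 6↦8, 7↦1, 8↦7, 9↦4, 10↦3]  zeros at y ∈ ∅
  x = 6: [0↦3, 1↦4, 2↦7, 3↦1, 4↦8, 5↦6, 6↦6, 7↦8, 8↦1, 9↦7, 10↦4]  zeros at y ∈ ∅
  x = 7: [0↦0, 1↦10, 2↦0, 3↦3, 4↦8, 5↦4, 6↦2, 7↦2, 8↦4, 9↦8, 10↦3]  zeros at y ∈ {0, 2}
  x = 8: [0↦6, 1↦3, 2↦2, 3↦3, 4↦6, 5↦0, 6↦7, 7↦5, 8↦5, 9↦7, 10↦0]  zeros at y ∈ {5, 10}
  x = 9: [0↦10, 1↦5, 2↦2, 3↦1, 4↦2, 5↦5, 6↦10, 7↦6, 8↦4, 9↦4, 10↦6]  zeros at y ∈ ∅
  x = 10: [0↦1, 1↦5, 2↦0, 3↦8, 4↦7, 5↦8, 6↦0, 7↦5, 8↦1, 9↦10, 10↦10]  zeros at y ∈ {2, 6}
Collecting zeros: affine points = {(1, 4), (1, 8), (3, 0), (3, 5), (4, 8), (4, 10), (7, 0), (7, 2), (8, 5), (8, 10), (10, 2), (10, 6)}.
Total count |C(F_11)_aff| = 12.


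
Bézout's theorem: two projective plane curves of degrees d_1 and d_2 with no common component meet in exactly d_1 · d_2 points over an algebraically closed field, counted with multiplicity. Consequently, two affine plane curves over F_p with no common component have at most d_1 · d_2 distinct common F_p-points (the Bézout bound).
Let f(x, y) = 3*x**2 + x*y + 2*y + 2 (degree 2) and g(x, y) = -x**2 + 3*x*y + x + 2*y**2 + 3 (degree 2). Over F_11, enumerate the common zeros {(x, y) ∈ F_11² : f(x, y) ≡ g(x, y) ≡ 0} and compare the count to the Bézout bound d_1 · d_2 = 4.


Common zeros: {(10, 6)}; count = 1; Bézout bound = 4.

deg(f) = 2, deg(g) = 2, so Bézout bound = 4.
Scan x ∈ F_11. For each x, list the y ∈ F_11 with f(x, y) ≡ 0 and those with g(x, y) ≡ 0 (mod 11); the common zeros in that column are the intersection.
  x = 0: f ≡ 0 at y ∈ {10}; g ≡ 0 at y ∈ {2, 9}; common: ∅.
  x = 1: f ≡ 0 at y ∈ {2}; g ≡ 0 at y ∈ ∅; common: ∅.
  x = 2: f ≡ 0 at y ∈ {2}; g ≡ 0 at y ∈ ∅; common: ∅.
  x = 3: f ≡ 0 at y ∈ {3}; g ≡ 0 at y ∈ ∅; common: ∅.
  x = 4: f ≡ 0 at y ∈ {10}; g ≡ 0 at y ∈ ∅; common: ∅.
  x = 5: f ≡ 0 at y ∈ {0}; g ≡ 0 at y ∈ {1, 8}; common: ∅.
  x = 6: f ≡ 0 at y ∈ {0}; g ≡ 0 at y ∈ {4, 9}; common: ∅.
  x = 7: f ≡ 0 at y ∈ {3}; g ≡ 0 at y ∈ {2, 4}; common: ∅.
  x = 8: f ≡ 0 at y ∈ {7}; g ≡ 0 at y ∈ ∅; common: ∅.
  x = 9: f ≡ 0 at y ∈ ∅; g ≡ 0 at y ∈ {6, 8}; common: ∅.
  x = 10: f ≡ 0 at y ∈ {6}; g ≡ 0 at y ∈ {1, 6}; common: {6}.
Collecting: common zeros = {(10, 6)}, so the count is 1.
Comparison with the Bézout bound: 1 ≤ 4 = deg(f)·deg(g), as expected for curves with no common component (the affine F_11-count falls short of the bound because intersections may lie at infinity, over extension fields, or carry multiplicity).


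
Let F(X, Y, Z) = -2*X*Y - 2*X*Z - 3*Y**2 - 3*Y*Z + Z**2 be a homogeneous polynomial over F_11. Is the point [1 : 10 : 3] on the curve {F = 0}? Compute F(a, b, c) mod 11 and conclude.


F(1,10,3) ≡ 0 (mod 11); P is on the curve.

Evaluate F(1, 10, 3) term-by-term (mod 11).
  -2*X*Y ↦ -2·1·10·1 = -20
  -2*X*Z ↦ -2·1·1·3 = -6
  -3*Y**2 ↦ -3·1·100·1 = -300
  -3*Y*Z ↦ -3·1·10·3 = -90
  Z**2 ↦ 1·1·1·9 = 9
Sum: F(1, 10, 3) = (-20) + (-6) + (-300) + (-90) + (9) = -407.
Reducing mod 11: -407 ≡ 0 (mod 11).
Since F(a, b, c) ≡ 0 (mod 11), P lies on the curve.


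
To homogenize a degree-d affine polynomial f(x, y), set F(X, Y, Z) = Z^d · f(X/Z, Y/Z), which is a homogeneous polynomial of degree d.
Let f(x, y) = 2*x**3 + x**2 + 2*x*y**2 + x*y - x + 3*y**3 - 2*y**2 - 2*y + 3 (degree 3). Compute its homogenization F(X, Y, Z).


F(X, Y, Z) = 2*X**3 + X**2*Z + 2*X*Y**2 + X*Y*Z - X*Z**2 + 3*Y**3 - 2*Y**2*Z - 2*Y*Z**2 + 3*Z**3

deg(f) = 3.
Substitute x = X/Z, y = Y/Z into f, then multiply by Z^3.
  monomial 2·x^3·y^0 ↦ 2·X^3·Y^0·Z^0.
  monomial 1·x^2·y^0 ↦ 1·X^2·Y^0·Z^1.
  monomial 2·x^1·y^2 ↦ 2·X^1·Y^2·Z^0.
  monomial 1·x^1·y^1 ↦ 1·X^1·Y^1·Z^1.
  monomial -1·x^1·y^0 ↦ -1·X^1·Y^0·Z^2.
  monomial 3·x^0·y^3 ↦ 3·X^0·Y^3·Z^0.
  monomial -2·x^0·y^2 ↦ -2·X^0·Y^2·Z^1.
  monomial -2·x^0·y^1 ↦ -2·X^0·Y^1·Z^2.
  monomial 3·x^0·y^0 ↦ 3·X^0·Y^0·Z^3.
Collecting: F(X, Y, Z) = 2*X**3 + X**2*Z + 2*X*Y**2 + X*Y*Z - X*Z**2 + 3*Y**3 - 2*Y**2*Z - 2*Y*Z**2 + 3*Z**3.


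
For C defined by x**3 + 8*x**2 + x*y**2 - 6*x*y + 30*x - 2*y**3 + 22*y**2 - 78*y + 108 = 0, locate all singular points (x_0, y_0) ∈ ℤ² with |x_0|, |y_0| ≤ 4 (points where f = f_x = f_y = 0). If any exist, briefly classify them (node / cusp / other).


Singular points: {(-3, 3)}; classification: node.

Compute partial derivatives:
  f_x = 3*x**2 + 16*x + y**2 - 6*y + 30.
  f_y = 2*x*y - 6*x - 6*y**2 + 44*y - 78.
Scan x_0 ∈ {−4, ..., 4}. For each x_0, f_y(x_0, y) is a polynomial in y; find its integer roots y ∈ {−4, ..., 4}, then test f_x and f at those candidates.
  x = -4: f_y(-4, y) = -6*y**2 + 36*y - 54; vanishes at y ∈ {3}. (-4, 3): f_x = 5 ≠ 0.
  x = -3: f_y(-3, y) = -6*y**2 + 38*y - 60; vanishes at y ∈ {3}. (-3, 3): f_x = 0, f = 0 — SINGULAR.
  x = -2: f_y(-2, y) = -6*y**2 + 40*y - 66; vanishes at y ∈ {3}. (-2, 3): f_x = 1 ≠ 0.
  x = -1: f_y(-1, y) = -6*y**2 + 42*y - 72; vanishes at y ∈ {3, 4}. (-1, 3): f_x = 8 ≠ 0; (-1, 4): f_x = 9 ≠ 0.
  x = 0: f_y(0, y) = -6*y**2 + 44*y - 78; vanishes at y ∈ {3}. (0, 3): f_x = 21 ≠ 0.
  x = 1: f_y(1, y) = -6*y**2 + 46*y - 84; vanishes at y ∈ {3}. (1, 3): f_x = 40 ≠ 0.
  x = 2: f_y(2, y) = -6*y**2 + 48*y - 90; vanishes at y ∈ {3}. (2, 3): f_x = 65 ≠ 0.
  x = 3: f_y(3, y) = -6*y**2 + 50*y - 96; vanishes at y ∈ {3}. (3, 3): f_x = 96 ≠ 0.
  x = 4: f_y(4, y) = -6*y**2 + 52*y - 102; vanishes at y ∈ {3}. (4, 3): f_x = 133 ≠ 0.
Only singular point on the grid: (-3, 3).
Classify: substitute x = -3 + u, y = 3 + v and expand: f = u**3 - u**2 + u*v**2 - 2*v**3 + v**2.
No constant or linear terms (consistent with a singular point). Quadratic part: -u**2 + v**2. Cubic part: u**3 + u*v**2 - 2*v**3.
The quadratic part v**2 - u**2 = (v − u)(v + u) splits into two distinct linear factors, so there are two distinct tangent lines y − 3 = ±(x − -3) — this is a node (ordinary double point).
Classification: node.


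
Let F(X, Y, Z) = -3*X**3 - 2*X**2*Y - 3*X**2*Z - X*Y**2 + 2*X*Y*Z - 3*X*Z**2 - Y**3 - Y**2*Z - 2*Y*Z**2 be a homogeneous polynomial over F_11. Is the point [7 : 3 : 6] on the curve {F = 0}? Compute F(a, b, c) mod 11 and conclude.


F(7,3,6) ≡ 0 (mod 11); P is on the curve.

Evaluate F(7, 3, 6) term-by-term (mod 11).
  -3*X**3 ↦ -3·343·1·1 = -1029
  -2*X**2*Y ↦ -2·49·3·1 = -294
  -3*X**2*Z ↦ -3·49·1·6 = -882
  -X*Y**2 ↦ -1·7·9·1 = -63
  2*X*Y*Z ↦ 2·7·3·6 = 252
  -3*X*Z**2 ↦ -3·7·1·36 = -756
  -Y**3 ↦ -1·1·27·1 = -27
  -Y**2*Z ↦ -1·1·9·6 = -54
  -2*Y*Z**2 ↦ -2·1·3·36 = -216
Sum: F(7, 3, 6) = (-1029) + (-294) + (-882) + (-63) + (252) + (-756) + (-27) + (-54) + (-216) = -3069.
Reducing mod 11: -3069 ≡ 0 (mod 11).
Since F(a, b, c) ≡ 0 (mod 11), P lies on the curve.


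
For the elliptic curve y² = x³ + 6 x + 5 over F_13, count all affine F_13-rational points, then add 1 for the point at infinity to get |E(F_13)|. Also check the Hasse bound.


Affine points = {(1, 5), (1, 8), (2, 5), (2, 8), (5, 2), (5, 11), (6, 6), (6, 7), (7, 0), (10, 5), (10, 8)}; affine count = 11; |E(F_13)| = 12.

Discriminant check: Δ ∝ 4a³ + 27b² = 4·6³ + 27·5² = 4·216 + 27·25 ≡ 5 (mod 13). Nonzero ⇒ E is nonsingular.
For each x ∈ F_13, compute rhs = x³ + 6·x + 5 mod 13, then count y ∈ F_13 with y² ≡ rhs.
  x = 0: rhs = 5, matching y values: none (0 points).
  x = 1: rhs = 12, matching y values: 5, 8 (2 points).
  x = 2: rhs = 12, matching y values: 5, 8 (2 points).
  x = 3: rhs = 11, matching y values: none (0 points).
  x = 4: rhs = 2, matching y values: none (0 points).
  x = 5: rhs = 4, matching y values: 2, 11 (2 points).
  x = 6: rhs = 10, matching y values: 6, 7 (2 points).
  x = 7: rhs = 0, matching y values: 0 (1 points).
  x = 8: rhs = 6, matching y values: none (0 points).
  x = 9: rhs = 8, matching y values: none (0 points).
  x = 10: rhs = 12, matching y values: 5, 8 (2 points).
  x = 11: rhs = 11, matching y values: none (0 points).
  x = 12: rhs = 11, matching y values: none (0 points).
Total affine count: 11.
Full point count |E(F_13)| = 11 + 1 = 12.
Hasse bound: |12 − (13+1)| = |-2| = 2 ≤ 2√13 ≈ 7.2111 ✓.


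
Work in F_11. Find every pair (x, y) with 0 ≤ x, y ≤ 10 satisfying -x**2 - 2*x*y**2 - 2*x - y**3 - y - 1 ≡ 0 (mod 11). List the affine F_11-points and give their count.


Affine F_11-points: {(0, 2), (1, 2), (2, 10), (3, 7), (5, 4), (5, 9), (5, 10), (6, 3), (7, 3), (7, 7), (7, 9), (8, 1), (10, 0), (10, 1)}; count = 14.

For each of the 121 pairs (x, y) ∈ F_11², evaluate f(x, y) mod 11. Record the zeros.
  x = 0: [0↦10, 1↦8, 2↦0, 3↦2, 4↦8, 5↦1, 6↦8, 7↦1, 8↦7, 9↦9, 10↦1]  zeros at y ∈ {2}
  x = 1: [0↦7, 1↦3, 2↦0, 3↦3, 4↦6, 5↦3, 6↦10, 7↦10, 8↦8, 9↦9, 10↦7]  zeros at y ∈ {2}
  x = 2: [0↦2, 1↦7, 2↦9, 3↦2, 4↦2, 5↦3, 6↦10, 7↦6, 8↦7, 9↦7, 10↦0]  zeros at y ∈ {10}
  x = 3: [0↦6, 1↦9, 2↦5, 3↦10, 4↦7, 5↦1, 6↦8, 7↦0, 8↦4, 9↦3, 10↦2]  zeros at y ∈ {7}
  x = 4: [0↦8, 1↦9, 2↦10, 3↦5, 4↦10, 5↦8, 6↦4, 7↦3, 8↦10, 9↦8, 10↦2]  zeros at y ∈ ∅
  x = 5: [0↦8, 1↦7, 2↦2, 3↦9, 4↦0, 5↦2, 6↦9, 7↦4, 8↦3, 9↦0, 10↦0]  zeros at y ∈ {4, 9, 10}
  x = 6: [0↦6, 1↦3, 2↦3, 3↦0, 4↦10, 5↦5, 6↦1, 7↦3, 8↦5, 9↦1, 10↦7]  zeros at y ∈ {3}
  x = 7: [0↦2, 1↦8, 2↦2, 3↦0, 4↦7, 5↦6, 6↦2, 7↦0, 8↦5, 9↦0, 10↦1]  zeros at y ∈ {3, 7, 9}
  x = 8: [0↦7, 1↦0, 2↦10, 3↦9, 4↦2, 5↦5, 6↦1, 7↦6, 8↦3, 9↦8, 10↦4]  zeros at y ∈ {1}
  x = 9: [0↦10, 1↦1, 2↦5, 3↦5, 4↦6, 5↦2, 6↦9, 7↦10, 8↦10, 9↦3, 10↦5]  zeros at y ∈ ∅
  x = 10: [0↦0, 1↦0, 2↦9, 3↦10, 4↦8, 5↦8, 6↦4, 7↦1, 8↦4, 9↦7, 10↦4]  zeros at y ∈ {0, 1}
Collecting zeros: affine points = {(0, 2), (1, 2), (2, 10), (3, 7), (5, 4), (5, 9), (5, 10), (6, 3), (7, 3), (7, 7), (7, 9), (8, 1), (10, 0), (10, 1)}.
Total count |C(F_11)_aff| = 14.


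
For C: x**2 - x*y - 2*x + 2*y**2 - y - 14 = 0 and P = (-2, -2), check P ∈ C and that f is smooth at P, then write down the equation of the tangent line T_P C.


Tangent line at P: -4*x - 7*y - 22 = 0.

Step 1: f(-2, -2) = 0, so P lies on C.
Step 2: partial derivatives
  f_x(x, y) = 2*x - y - 2, f_y(x, y) = -x + 4*y - 1.
  f_x(P) = -4, f_y(P) = -7 (gradient nonzero, so P is smooth).
Step 3: tangent line at P: -4·(x − -2) + -7·(y − -2) = 0.
Expanding: -4*x - 7*y - 22 = 0.


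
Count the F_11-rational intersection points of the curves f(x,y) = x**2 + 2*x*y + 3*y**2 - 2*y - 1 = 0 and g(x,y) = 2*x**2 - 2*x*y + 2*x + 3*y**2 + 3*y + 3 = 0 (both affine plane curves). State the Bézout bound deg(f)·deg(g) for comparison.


Common zeros: ∅; count = 0; Bézout bound = 4.

deg(f) = 2, deg(g) = 2, so Bézout bound = 4.
Scan x ∈ F_11. For each x, list the y ∈ F_11 with f(x, y) ≡ 0 and those with g(x, y) ≡ 0 (mod 11); the common zeros in that column are the intersection.
  x = 0: f ≡ 0 at y ∈ {1, 7}; g ≡ 0 at y ∈ ∅; common: ∅.
  x = 1: f ≡ 0 at y ∈ {0}; g ≡ 0 at y ∈ {1, 6}; common: ∅.
  x = 2: f ≡ 0 at y ∈ {5, 9}; g ≡ 0 at y ∈ ∅; common: ∅.
  x = 3: f ≡ 0 at y ∈ ∅; g ≡ 0 at y ∈ {2, 10}; common: ∅.
  x = 4: f ≡ 0 at y ∈ ∅; g ≡ 0 at y ∈ {3, 6}; common: ∅.
  x = 5: f ≡ 0 at y ∈ ∅; g ≡ 0 at y ∈ ∅; common: ∅.
  x = 6: f ≡ 0 at y ∈ ∅; g ≡ 0 at y ∈ {4, 10}; common: ∅.
  x = 7: f ≡ 0 at y ∈ ∅; g ≡ 0 at y ∈ ∅; common: ∅.
  x = 8: f ≡ 0 at y ∈ {3, 7}; g ≡ 0 at y ∈ {4}; common: ∅.
  x = 9: f ≡ 0 at y ∈ {1}; g ≡ 0 at y ∈ {2, 3}; common: ∅.
  x = 10: f ≡ 0 at y ∈ {0, 5}; g ≡ 0 at y ∈ {1}; common: ∅.
Collecting: common zeros = ∅, so the count is 0.
Comparison with the Bézout bound: 0 ≤ 4 = deg(f)·deg(g), as expected for curves with no common component (the affine F_11-count falls short of the bound because intersections may lie at infinity, over extension fields, or carry multiplicity).
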